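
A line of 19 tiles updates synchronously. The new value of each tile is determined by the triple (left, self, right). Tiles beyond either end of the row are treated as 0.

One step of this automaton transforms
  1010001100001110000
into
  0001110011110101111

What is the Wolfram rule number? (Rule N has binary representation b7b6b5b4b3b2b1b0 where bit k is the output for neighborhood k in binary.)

147

position 13: 111 → 1  (bit 7 = 1)
position 7: 110 → 0  (bit 6 = 0)
position 1: 101 → 0  (bit 5 = 0)
position 3: 100 → 1  (bit 4 = 1)
position 6: 011 → 0  (bit 3 = 0)
position 0: 010 → 0  (bit 2 = 0)
position 5: 001 → 1  (bit 1 = 1)
position 4: 000 → 1  (bit 0 = 1)
bits b7..b0 = 10010011 = 147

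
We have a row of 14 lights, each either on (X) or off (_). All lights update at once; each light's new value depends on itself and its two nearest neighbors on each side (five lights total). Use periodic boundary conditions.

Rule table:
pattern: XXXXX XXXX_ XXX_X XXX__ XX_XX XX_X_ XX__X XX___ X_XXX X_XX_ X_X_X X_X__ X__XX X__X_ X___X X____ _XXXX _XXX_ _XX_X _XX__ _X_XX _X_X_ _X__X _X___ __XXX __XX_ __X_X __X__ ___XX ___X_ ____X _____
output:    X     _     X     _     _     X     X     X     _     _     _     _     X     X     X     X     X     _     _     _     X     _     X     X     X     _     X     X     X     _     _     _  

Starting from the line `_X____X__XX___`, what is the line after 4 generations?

_XXX__XXX__XX_
XX__XXX__XX__X
__XXX__XX__XXX
XXX__XX__XXX__

XXX__XX__XXX__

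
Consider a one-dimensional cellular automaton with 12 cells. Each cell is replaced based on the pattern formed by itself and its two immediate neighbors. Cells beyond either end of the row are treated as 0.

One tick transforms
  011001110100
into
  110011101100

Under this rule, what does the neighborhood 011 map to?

1

At position 1 the neighborhood is 011; the next row has 1 there.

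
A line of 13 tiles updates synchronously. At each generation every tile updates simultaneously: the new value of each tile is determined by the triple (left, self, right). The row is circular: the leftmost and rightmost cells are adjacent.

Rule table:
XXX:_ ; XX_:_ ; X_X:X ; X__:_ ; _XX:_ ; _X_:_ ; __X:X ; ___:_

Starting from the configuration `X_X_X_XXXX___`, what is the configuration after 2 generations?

X_X_X______X_

_X_X_X______X
X_X_X______X_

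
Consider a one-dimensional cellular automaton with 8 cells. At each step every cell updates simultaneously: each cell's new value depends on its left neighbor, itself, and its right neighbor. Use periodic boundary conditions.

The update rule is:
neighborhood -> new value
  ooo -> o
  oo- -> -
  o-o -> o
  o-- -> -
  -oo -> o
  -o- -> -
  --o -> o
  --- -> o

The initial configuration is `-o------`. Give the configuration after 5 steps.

step 1: o--ooooo
step 2: --oooooo
step 3: -oooooo-
step 4: oooooo--
step 5: ooooo--o

ooooo--o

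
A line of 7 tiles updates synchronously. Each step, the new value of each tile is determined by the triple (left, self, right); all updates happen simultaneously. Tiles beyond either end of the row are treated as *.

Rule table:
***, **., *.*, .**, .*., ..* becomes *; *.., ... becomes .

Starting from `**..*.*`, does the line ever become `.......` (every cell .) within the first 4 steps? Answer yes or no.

no

**.****
*******
*******  (fixed point — unchanged through step 4)
step 4 is *******, still not uniform .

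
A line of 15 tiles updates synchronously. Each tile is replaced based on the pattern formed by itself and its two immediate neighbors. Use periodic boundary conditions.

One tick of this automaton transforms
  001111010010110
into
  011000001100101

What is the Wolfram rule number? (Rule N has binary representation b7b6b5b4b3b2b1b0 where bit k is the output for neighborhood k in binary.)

position 3: 111 → 0  (bit 7 = 0)
position 5: 110 → 0  (bit 6 = 0)
position 6: 101 → 0  (bit 5 = 0)
position 8: 100 → 1  (bit 4 = 1)
position 2: 011 → 1  (bit 3 = 1)
position 7: 010 → 0  (bit 2 = 0)
position 1: 001 → 1  (bit 1 = 1)
position 0: 000 → 0  (bit 0 = 0)
bits b7..b0 = 00011010 = 26

26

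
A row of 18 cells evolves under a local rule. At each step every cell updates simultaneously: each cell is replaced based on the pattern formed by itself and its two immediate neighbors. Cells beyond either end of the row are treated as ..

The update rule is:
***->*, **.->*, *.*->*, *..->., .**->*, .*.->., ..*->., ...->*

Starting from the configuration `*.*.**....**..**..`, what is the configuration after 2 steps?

.*.***.**.**..**.*
..**********..***.

..**********..***.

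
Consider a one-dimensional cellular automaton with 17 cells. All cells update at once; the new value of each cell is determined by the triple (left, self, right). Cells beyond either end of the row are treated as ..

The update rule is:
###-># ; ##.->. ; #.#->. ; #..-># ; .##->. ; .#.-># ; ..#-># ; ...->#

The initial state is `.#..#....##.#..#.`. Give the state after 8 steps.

#########...#####
.#######.###.###.
#.#####...#...#.#
#..###.########.#
###.#...######..#
.#..####.####.###
####.##...##...#.
.##....###..#####

.##....###..#####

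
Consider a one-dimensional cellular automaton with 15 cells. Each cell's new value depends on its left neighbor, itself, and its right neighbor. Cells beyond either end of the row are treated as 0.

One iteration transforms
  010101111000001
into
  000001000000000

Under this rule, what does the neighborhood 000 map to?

0

At position 10 the neighborhood is 000; the next row has 0 there.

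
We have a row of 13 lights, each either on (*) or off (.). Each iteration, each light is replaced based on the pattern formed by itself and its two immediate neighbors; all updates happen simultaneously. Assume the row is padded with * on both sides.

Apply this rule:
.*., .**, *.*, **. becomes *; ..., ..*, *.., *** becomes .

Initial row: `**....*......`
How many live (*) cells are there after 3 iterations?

2

.*....*......
**....*......  (repeats iteration 0; period 2)
iteration 3: .*....*......
count of *: 2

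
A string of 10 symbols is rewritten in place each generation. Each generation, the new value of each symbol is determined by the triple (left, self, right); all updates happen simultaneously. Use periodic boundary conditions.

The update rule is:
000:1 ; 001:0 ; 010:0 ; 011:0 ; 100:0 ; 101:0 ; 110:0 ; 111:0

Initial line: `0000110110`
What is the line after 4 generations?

generation 1: 1110000000
generation 2: 0000111110
generation 3: 1110000000  (repeats generation 1; period 2)
generation 4: 0000111110

0000111110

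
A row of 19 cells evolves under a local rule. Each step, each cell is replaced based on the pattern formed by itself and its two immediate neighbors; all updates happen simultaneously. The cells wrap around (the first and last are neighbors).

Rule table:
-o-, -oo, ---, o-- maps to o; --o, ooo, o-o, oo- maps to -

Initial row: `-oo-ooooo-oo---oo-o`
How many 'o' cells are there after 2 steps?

step 1: -o--o-----o-oo-o--o
step 2: -oo-ooooo-o-o--oo-o
count of o: 12

12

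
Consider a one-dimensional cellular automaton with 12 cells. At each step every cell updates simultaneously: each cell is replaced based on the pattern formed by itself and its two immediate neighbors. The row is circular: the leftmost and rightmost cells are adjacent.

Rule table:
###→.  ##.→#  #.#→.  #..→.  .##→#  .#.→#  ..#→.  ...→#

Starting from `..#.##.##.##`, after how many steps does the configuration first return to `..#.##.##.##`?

..#.##.##.##

1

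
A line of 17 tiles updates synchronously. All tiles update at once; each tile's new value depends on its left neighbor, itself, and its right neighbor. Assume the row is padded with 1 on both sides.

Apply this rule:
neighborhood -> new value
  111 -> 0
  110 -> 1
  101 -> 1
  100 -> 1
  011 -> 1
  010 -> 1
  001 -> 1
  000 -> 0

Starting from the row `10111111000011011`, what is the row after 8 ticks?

11100001100111110
00110011111100011
11111110000110110
00000011001111111
10000111111000000
11001100001100001
01111110011110011
11000011110011110

11000011110011110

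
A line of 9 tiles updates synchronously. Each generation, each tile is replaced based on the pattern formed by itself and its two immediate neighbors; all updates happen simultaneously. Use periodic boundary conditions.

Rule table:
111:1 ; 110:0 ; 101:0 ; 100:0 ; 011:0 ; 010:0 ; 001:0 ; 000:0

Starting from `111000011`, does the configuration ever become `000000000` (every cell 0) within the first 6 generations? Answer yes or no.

yes

110000001
100000000
000000000
all cells are 0 at generation 3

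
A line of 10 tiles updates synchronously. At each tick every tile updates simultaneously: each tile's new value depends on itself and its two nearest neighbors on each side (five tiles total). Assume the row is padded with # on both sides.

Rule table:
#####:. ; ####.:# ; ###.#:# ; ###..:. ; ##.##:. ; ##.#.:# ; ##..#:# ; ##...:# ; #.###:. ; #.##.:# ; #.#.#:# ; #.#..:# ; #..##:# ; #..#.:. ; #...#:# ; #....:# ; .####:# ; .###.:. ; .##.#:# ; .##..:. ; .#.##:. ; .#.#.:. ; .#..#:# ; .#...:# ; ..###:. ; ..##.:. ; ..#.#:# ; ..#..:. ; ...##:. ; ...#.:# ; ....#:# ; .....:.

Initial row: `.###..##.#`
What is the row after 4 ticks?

##.######.

tick 1: ....##.#..
tick 2: ###..#####
tick 3: .#.##.#...
tick 4: ##.######.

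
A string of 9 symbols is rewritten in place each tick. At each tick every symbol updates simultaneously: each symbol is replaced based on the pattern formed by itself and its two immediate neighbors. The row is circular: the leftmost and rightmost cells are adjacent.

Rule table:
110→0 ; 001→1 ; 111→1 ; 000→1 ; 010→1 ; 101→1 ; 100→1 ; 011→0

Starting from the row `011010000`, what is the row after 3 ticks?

tick 1: 100111111
tick 2: 011011111
tick 3: 100101110

100101110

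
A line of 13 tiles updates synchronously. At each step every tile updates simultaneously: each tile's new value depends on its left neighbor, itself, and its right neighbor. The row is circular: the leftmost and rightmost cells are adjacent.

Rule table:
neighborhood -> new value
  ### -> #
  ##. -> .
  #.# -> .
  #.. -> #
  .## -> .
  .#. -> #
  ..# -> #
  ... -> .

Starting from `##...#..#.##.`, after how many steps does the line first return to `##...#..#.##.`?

21

step 1: ..#.#####....
step 2: .##..###.#...
step 3: #..##.#..##..
step 4: ###...###..##
step 5: ##.#.#.#.##.#
step 6: #..#.#.#.....
step 7: ####.#.##...#
step 8: ###..#...#.#.
step 9: .#.####.##.#.
step 10: ##..##.....##
step 11: #.##..#...#.#
step 12: ....####.##..
step 13: ...#.##....#.
step 14: ..##...#..###
step 15: ##..#.####.#.
step 16: ..###..##..#.
step 17: .#.#.##..####
step 18: .#.#...##.##.
step 19: ##.##.#.....#
step 20: #.....##...#.
step 21: ##...#..#.##.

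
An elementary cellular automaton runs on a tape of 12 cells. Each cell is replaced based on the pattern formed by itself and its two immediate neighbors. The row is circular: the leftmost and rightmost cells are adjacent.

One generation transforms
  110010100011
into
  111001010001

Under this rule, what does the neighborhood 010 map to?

At position 4 the neighborhood is 010; the next row has 0 there.

0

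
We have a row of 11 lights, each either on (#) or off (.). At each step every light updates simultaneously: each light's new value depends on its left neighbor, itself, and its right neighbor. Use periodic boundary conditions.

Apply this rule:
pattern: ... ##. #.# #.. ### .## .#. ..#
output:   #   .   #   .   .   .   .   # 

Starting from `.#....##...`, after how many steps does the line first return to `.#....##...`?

#..###...##
..#....##..
##..###...#
...#....##.
###..###...
....#....##
.###..###..
#....#....#
..###..###.
##....#....
...###..###
.##....#...
#...###..##
..##....#..
##...###..#
...##....#.
###...###..
....##....#
.###...###.
#....##....
..###...###
.#....##...

22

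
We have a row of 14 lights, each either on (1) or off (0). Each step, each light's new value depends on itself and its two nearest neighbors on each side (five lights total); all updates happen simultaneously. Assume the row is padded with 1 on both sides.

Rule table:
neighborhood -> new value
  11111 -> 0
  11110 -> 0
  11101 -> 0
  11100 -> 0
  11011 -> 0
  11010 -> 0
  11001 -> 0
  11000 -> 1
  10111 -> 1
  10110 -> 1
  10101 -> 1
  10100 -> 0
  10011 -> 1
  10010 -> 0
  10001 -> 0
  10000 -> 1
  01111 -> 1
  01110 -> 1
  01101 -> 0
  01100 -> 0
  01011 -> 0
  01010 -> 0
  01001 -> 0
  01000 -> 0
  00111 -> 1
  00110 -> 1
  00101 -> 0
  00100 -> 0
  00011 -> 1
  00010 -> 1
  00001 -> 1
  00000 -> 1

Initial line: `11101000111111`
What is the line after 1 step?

00000001110000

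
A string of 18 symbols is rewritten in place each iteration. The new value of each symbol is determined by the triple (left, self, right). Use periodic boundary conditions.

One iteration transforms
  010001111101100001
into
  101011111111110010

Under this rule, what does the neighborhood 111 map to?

1

At position 6 the neighborhood is 111; the next row has 1 there.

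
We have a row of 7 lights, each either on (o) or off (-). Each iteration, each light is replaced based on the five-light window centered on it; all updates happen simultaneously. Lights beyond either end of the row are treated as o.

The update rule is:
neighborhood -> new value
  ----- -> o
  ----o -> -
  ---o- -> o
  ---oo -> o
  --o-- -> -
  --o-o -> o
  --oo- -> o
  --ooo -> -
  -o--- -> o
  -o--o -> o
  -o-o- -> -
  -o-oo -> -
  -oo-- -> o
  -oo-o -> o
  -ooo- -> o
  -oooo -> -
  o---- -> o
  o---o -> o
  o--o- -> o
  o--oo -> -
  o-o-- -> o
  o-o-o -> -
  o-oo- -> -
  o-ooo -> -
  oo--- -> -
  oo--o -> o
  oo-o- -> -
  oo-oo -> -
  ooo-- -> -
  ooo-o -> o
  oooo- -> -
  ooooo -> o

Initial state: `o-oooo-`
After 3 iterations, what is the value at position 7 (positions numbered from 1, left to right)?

iteration 1: o----o-
iteration 2: --o-oo-
iteration 3: ooo--o-
position 7 holds -

-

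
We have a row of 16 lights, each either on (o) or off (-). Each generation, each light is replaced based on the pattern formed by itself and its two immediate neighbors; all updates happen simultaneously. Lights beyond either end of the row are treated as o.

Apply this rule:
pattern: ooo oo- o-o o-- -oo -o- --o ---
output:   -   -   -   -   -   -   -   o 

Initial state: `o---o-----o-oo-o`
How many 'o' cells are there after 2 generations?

--o---ooo-------
----o-----ooooo-
count of o: 6

6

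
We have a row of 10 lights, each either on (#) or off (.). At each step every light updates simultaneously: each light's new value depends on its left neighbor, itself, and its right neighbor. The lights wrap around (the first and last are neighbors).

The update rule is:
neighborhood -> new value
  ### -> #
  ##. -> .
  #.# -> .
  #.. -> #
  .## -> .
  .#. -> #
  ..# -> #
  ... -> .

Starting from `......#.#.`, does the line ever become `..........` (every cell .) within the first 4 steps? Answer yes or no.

no

.....##.##
#...#.....
##.###...#
#...#.#.#.
step 4 is #...#.#.#., still not uniform .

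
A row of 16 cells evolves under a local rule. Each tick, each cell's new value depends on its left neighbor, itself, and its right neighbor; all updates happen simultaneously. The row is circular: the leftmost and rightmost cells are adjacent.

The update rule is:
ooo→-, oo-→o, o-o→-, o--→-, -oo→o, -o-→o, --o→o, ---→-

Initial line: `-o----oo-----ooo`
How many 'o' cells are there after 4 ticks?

-o---ooo----oo-o
-o--oo-o---ooo-o
-o-ooo-o--oo-o-o
-o-o-o-o-ooo-o-o
count of o: 9

9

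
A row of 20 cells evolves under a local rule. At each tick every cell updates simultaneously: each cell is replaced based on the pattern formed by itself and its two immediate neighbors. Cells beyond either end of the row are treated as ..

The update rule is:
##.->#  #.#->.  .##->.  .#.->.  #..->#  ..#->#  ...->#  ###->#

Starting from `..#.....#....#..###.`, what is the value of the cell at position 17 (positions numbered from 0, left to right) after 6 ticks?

.

tick 1: ##.#####.####.##.###
tick 2: .#..####..###..#..##
tick 3: #.##.#####.####.##.#
tick 4: ...#..####..###..#..
tick 5: ###.##.#####.####.##
tick 6: .##..#..####..###..#
position 17 holds .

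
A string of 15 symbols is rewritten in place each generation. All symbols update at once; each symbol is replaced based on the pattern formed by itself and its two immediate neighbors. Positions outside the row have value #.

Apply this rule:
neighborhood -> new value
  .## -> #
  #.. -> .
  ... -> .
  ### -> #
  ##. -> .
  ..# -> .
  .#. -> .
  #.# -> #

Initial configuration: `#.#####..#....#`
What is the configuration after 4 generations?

.#####........#
#####.........#
####..........#
###...........#

###...........#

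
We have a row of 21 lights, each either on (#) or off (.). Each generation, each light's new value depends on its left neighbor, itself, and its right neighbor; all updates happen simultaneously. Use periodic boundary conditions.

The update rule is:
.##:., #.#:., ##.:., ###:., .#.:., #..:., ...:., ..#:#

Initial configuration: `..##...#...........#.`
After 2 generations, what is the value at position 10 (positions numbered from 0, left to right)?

generation 1: .#....#...........#..
generation 2: #....#...........#...
position 10 holds .

.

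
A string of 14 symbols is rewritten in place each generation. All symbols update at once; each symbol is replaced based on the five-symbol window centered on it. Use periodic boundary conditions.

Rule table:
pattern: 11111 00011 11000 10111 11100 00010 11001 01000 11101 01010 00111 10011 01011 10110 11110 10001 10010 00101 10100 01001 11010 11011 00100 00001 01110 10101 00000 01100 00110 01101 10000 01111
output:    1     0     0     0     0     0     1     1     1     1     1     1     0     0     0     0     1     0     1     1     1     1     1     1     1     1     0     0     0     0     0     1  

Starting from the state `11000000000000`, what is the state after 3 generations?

00000000100000

00000000000010
00000000001011
00000000100000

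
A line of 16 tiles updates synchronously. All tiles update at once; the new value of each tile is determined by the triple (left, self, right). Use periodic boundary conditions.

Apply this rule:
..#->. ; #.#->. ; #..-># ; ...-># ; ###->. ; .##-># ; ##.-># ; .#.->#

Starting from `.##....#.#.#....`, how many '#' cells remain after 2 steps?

.#####.#.#.#####
.#...#.#.#.#...#
count of #: 6

6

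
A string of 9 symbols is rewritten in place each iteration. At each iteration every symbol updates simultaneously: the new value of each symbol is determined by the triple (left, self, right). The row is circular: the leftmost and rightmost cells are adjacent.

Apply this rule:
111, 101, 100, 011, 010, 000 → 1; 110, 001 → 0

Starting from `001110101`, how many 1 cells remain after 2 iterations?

7

101101111
011011111
count of 1: 7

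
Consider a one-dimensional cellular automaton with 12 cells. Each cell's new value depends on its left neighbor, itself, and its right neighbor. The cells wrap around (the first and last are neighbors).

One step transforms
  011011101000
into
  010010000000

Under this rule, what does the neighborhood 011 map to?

At position 1 the neighborhood is 011; the next row has 1 there.

1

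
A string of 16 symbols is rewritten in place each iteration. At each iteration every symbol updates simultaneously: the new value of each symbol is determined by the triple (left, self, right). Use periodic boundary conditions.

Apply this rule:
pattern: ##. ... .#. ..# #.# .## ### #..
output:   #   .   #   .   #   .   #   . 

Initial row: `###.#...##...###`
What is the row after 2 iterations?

#####....#....##
#####....#.....#

#####....#.....#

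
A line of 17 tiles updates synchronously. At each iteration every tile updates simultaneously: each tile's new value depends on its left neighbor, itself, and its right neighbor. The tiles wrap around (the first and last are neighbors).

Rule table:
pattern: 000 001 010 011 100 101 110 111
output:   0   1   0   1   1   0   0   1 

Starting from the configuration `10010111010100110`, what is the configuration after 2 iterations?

01100110000011100
11011101000111010

11011101000111010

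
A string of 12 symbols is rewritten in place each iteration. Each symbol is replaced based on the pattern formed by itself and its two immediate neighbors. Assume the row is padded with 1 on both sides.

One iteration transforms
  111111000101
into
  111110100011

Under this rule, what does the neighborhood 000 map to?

At position 7 the neighborhood is 000; the next row has 0 there.

0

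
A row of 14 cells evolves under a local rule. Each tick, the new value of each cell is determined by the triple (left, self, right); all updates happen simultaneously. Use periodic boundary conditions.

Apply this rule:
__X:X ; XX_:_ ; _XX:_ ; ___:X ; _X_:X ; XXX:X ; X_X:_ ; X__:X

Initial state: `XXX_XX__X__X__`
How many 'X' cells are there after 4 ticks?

_X____XXXXXXXX
_XXXXX_XXXXXX_
X_XXX___XXXX_X
___X_XXX_XX___
count of X: 6

6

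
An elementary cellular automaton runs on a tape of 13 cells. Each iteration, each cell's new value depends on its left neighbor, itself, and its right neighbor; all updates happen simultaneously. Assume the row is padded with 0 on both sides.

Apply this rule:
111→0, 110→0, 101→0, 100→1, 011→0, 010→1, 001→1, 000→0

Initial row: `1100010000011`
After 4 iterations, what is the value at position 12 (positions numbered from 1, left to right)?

iteration 1: 0010111000100
iteration 2: 0110000101110
iteration 3: 1001001100001
iteration 4: 1111110010011
position 12 holds 1

1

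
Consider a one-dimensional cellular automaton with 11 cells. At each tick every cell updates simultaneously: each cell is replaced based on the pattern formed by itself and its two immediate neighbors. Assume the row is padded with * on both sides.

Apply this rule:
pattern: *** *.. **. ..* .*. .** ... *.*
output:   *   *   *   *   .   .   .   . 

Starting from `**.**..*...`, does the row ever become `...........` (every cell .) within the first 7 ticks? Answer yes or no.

no

**..***.*.*
****.**....
****..**..*
******.***.
******..**.
********.*.
********...
tick 7 is ********..., still not uniform .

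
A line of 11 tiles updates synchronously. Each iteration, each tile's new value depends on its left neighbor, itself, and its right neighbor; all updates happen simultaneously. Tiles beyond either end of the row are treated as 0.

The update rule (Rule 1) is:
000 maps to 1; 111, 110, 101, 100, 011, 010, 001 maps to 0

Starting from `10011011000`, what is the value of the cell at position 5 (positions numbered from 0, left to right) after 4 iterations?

00000000011
11111111000
00000000011  (repeats iteration 1; period 2)
iteration 4: 11111111000
position 5 holds 1

1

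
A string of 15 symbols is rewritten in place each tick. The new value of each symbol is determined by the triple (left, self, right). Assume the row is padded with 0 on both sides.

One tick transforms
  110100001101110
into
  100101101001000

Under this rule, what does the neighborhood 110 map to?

0

At position 1 the neighborhood is 110; the next row has 0 there.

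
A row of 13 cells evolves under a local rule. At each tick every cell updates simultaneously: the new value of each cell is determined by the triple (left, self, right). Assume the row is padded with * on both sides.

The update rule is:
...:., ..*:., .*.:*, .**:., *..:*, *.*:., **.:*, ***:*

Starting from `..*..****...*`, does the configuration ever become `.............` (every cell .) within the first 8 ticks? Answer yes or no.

no

*.**..****...
*..**..****..
**..**..****.
***..**..***.
****..**..**.
*****..**..*.
******..**.*.
*******..*.*.
tick 8 is *******..*.*., still not uniform .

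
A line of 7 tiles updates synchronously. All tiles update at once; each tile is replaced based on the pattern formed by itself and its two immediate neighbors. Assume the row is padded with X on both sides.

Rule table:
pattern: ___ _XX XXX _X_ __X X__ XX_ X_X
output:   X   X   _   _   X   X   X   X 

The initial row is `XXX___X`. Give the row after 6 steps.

step 1: __XXXXX
step 2: XXX____
step 3: __XXXXX  (repeats step 1; period 2)
step 6: XXX____

XXX____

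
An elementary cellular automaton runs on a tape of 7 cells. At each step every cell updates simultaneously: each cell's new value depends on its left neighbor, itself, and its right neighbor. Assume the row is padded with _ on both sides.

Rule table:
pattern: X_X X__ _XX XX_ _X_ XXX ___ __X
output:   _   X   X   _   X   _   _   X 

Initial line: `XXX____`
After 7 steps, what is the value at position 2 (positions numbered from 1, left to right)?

_

X__X___
XXXXX__
X____X_
XX__XXX
X_XXX__
X_X__X_
X_XXXXX
position 2 holds _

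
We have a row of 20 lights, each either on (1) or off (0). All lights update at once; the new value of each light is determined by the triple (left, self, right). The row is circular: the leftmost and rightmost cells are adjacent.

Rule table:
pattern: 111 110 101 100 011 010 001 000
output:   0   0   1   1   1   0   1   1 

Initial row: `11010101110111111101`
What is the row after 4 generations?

01011011011101111111

generation 1: 00101011001100000011
generation 2: 11010110111011111110
generation 3: 10101101100110000001
generation 4: 01011011011101111111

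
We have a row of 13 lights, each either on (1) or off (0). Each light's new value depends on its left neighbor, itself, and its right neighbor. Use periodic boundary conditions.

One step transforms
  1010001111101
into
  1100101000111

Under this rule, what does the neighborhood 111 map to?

At position 7 the neighborhood is 111; the next row has 0 there.

0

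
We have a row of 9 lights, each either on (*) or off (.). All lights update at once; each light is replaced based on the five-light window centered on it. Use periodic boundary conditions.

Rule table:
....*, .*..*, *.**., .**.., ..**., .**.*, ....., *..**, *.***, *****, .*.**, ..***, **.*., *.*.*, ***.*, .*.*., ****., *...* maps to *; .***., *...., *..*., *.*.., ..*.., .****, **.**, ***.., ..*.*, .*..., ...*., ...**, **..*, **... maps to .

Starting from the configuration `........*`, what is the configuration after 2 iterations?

iteration 1: ..*****..
iteration 2: *.*.**...

*.*.**...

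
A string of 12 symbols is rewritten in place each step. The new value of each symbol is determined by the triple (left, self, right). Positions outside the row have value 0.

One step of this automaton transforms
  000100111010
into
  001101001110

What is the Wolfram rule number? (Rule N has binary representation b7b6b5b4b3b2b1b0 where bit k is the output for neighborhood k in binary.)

102

position 7: 111 → 0  (bit 7 = 0)
position 8: 110 → 1  (bit 6 = 1)
position 9: 101 → 1  (bit 5 = 1)
position 4: 100 → 0  (bit 4 = 0)
position 6: 011 → 0  (bit 3 = 0)
position 3: 010 → 1  (bit 2 = 1)
position 2: 001 → 1  (bit 1 = 1)
position 0: 000 → 0  (bit 0 = 0)
bits b7..b0 = 01100110 = 102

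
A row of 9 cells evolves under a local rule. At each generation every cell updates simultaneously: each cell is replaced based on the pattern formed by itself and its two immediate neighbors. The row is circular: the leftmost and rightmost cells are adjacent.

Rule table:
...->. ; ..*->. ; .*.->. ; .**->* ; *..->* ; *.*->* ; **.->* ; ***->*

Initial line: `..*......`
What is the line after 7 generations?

*........

generation 1: ...*.....
generation 2: ....*....
generation 3: .....*...
generation 4: ......*..
generation 5: .......*.
generation 6: ........*
generation 7: *........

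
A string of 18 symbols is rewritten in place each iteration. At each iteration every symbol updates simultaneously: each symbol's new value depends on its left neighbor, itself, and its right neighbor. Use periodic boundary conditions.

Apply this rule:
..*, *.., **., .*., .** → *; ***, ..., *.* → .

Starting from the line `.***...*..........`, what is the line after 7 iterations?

**.**.***.........
**.**.*.**.......*
.*.**.*.***.....**
.*.**.*.*.**...***
.*.**.*.*.***.**.*
.*.**.*.*.*.*.**.*
.*.**.*.*.*.*.**.*

.*.**.*.*.*.*.**.*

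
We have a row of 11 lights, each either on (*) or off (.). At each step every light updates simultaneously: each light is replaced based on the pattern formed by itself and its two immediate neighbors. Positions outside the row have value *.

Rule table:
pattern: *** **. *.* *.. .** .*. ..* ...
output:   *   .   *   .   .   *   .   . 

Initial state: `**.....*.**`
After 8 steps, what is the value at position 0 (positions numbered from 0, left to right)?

.

*......**.*
.........*.
.........**
..........*
...........
...........  (fixed point — unchanged through step 8)
position 0 holds .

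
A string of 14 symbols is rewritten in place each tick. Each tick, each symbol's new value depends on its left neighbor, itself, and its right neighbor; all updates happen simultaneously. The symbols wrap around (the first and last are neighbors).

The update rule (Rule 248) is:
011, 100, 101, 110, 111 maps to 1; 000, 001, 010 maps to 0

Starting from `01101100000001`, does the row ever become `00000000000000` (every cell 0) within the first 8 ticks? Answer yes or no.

tick 1: 11111110000000
tick 2: 11111111000000
tick 3: 11111111100000
tick 4: 11111111110000
tick 5: 11111111111000
tick 6: 11111111111100
tick 7: 11111111111110
tick 8: 11111111111111
tick 8 is 11111111111111, still not uniform 0

no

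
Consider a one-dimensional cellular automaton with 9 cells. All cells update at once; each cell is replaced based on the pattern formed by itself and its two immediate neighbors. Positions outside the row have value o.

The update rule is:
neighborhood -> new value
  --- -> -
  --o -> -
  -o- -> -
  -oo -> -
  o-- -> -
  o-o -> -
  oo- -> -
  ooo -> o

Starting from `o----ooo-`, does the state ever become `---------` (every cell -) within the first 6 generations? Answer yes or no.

yes

------o--
---------
all cells are - at generation 2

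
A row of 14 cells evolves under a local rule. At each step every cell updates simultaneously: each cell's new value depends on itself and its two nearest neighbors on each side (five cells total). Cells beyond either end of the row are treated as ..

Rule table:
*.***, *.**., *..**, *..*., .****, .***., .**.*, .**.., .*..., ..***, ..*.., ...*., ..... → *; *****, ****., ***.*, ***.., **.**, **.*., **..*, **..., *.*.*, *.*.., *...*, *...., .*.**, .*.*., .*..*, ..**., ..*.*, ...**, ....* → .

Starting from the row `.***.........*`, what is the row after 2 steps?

.**...*****.**
..*...**....**

..*...**....**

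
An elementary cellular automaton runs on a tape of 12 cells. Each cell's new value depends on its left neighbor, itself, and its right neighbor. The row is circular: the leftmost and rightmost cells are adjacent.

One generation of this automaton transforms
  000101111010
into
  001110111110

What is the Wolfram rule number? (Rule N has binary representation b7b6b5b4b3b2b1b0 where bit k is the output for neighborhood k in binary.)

230

position 6: 111 → 1  (bit 7 = 1)
position 8: 110 → 1  (bit 6 = 1)
position 4: 101 → 1  (bit 5 = 1)
position 11: 100 → 0  (bit 4 = 0)
position 5: 011 → 0  (bit 3 = 0)
position 3: 010 → 1  (bit 2 = 1)
position 2: 001 → 1  (bit 1 = 1)
position 0: 000 → 0  (bit 0 = 0)
bits b7..b0 = 11100110 = 230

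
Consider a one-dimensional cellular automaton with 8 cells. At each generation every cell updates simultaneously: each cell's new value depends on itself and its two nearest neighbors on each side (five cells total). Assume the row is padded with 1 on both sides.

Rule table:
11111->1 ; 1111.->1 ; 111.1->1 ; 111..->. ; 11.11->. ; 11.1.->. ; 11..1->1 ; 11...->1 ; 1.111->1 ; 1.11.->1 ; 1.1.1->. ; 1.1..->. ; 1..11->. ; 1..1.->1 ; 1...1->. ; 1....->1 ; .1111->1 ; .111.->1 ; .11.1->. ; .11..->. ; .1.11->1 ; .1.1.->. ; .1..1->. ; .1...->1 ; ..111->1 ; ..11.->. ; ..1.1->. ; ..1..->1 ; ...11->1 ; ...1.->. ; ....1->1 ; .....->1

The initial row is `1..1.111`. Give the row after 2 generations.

.11.1111
.1..1111

.1..1111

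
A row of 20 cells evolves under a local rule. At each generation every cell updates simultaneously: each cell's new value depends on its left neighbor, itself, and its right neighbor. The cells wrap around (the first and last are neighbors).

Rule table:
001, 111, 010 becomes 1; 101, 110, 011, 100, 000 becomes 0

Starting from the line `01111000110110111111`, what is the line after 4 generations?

00110001000000011110
01000011000000101100
11000100000001100000
00001100000010000001

00001100000010000001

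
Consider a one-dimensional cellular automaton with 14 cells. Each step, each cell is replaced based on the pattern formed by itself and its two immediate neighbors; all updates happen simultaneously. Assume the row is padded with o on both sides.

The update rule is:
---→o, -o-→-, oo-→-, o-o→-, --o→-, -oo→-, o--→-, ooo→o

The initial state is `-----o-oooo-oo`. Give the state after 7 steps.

step 1: -ooo----oo---o
step 2: --o--oo----o--
step 3: --------oo----
step 4: -oooooo----oo-
step 5: --oooo--oo----
step 6: ---oo------oo-
step 7: -o----oooo----

-o----oooo----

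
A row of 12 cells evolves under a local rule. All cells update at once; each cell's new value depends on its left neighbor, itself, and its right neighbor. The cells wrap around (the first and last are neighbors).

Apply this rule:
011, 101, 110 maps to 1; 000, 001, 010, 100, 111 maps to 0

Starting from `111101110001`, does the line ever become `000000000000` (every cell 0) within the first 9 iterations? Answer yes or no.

000111010001
000101100000
000011100000
000010100000
000001000000
000000000000
all cells are 0 at iteration 6

yes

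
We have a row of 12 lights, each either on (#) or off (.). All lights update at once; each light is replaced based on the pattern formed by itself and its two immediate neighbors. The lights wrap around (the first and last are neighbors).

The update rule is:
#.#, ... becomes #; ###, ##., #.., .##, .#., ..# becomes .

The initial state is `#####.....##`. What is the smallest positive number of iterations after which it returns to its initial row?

......###...
#####.....##

2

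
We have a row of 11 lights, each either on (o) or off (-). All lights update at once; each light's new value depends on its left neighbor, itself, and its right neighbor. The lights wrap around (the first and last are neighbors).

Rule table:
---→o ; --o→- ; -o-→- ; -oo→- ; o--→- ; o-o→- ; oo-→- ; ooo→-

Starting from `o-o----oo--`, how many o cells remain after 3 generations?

----oo-----
ooo----oooo
----oo-----
count of o: 2

2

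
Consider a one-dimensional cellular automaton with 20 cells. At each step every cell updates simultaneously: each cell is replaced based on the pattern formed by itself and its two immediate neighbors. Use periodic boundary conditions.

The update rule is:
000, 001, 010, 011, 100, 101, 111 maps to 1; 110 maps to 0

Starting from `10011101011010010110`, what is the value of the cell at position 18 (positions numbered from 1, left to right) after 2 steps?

step 1: 11111011110111111101
step 2: 11110111101111111011
position 18 holds 0

0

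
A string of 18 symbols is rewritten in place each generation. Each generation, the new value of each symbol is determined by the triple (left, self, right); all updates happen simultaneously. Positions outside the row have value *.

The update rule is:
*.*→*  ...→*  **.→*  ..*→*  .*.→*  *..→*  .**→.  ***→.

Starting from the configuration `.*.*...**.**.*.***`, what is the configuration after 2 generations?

......**.**...****

*******.**.****...
......**.**...****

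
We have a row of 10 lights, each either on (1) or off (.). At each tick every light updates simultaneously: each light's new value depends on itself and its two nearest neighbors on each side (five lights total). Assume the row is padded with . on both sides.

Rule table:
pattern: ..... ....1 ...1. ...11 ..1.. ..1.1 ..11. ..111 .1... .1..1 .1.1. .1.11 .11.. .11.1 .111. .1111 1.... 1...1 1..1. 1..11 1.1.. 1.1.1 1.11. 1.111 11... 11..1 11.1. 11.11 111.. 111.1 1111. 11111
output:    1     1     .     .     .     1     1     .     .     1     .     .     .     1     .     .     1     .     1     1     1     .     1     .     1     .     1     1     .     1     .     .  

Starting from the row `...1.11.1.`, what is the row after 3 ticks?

...11111..

tick 1: 11.1.1111.
tick 2: 111......1
tick 3: ...11111..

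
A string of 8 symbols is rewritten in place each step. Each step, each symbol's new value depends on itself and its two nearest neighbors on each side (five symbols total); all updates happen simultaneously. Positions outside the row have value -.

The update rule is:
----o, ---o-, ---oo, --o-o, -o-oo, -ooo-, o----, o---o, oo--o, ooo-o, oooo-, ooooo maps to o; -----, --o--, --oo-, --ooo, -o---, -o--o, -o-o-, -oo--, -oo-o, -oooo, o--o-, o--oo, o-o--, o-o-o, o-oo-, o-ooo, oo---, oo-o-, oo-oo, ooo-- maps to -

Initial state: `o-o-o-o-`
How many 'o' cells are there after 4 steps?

2

o-------
--o-----
oo--o---
--o---o-
count of o: 2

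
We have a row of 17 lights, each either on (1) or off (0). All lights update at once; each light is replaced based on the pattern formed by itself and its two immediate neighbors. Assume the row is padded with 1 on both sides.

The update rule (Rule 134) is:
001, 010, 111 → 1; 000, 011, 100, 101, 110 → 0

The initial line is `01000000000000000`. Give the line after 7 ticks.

01000000001100110

tick 1: 01000000000000001
tick 2: 01000000000000010
tick 3: 01000000000000110
tick 4: 01000000000001000
tick 5: 01000000000011001
tick 6: 01000000000100010
tick 7: 01000000001100110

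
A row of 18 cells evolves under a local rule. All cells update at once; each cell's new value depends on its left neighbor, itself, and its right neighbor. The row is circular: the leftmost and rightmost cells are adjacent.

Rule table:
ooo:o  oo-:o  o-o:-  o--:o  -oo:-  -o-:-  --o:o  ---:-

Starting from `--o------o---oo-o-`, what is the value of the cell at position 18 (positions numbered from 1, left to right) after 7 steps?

-o-o----o-o-o-o--o
----o--o-------oo-
---o-oo-o-----o-oo
o-o---o--o---o---o
o--o-o-oo-o-o-o-o-
-oo-----o---------
o-oo---o-o--------
position 18 holds -

-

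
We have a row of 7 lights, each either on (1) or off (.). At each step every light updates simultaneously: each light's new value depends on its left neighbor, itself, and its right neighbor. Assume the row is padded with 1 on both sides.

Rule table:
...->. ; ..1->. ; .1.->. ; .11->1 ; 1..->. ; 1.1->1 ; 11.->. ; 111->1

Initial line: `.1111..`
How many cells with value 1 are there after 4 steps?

1

1111...
111....
11.....
1......
count of 1: 1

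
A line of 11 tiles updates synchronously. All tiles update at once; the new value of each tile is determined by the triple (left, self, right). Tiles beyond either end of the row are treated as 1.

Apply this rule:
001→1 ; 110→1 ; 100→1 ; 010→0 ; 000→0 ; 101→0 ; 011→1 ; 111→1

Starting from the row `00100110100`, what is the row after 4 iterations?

11011110011
11011111111
11011111111  (fixed point — unchanged through iteration 4)

11011111111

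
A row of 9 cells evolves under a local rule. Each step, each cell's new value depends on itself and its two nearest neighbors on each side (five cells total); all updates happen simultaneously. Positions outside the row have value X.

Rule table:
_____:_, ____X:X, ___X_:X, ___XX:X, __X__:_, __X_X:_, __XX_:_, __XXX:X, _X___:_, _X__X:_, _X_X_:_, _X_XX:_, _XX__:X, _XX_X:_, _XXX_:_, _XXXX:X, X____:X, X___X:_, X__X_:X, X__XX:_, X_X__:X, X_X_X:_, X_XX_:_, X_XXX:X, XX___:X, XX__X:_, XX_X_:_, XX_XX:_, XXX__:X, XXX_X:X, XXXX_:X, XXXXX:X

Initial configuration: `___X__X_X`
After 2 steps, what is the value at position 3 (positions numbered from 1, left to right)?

X_X__X__X
X_X_X___X
position 3 holds X

X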